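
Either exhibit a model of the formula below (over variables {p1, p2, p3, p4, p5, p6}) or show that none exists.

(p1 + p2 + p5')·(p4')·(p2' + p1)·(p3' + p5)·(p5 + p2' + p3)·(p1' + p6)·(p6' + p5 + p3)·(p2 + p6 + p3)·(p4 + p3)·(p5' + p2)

p1: 1,  p2: 1,  p3: 1,  p4: 0,  p5: 1,  p6: 1

From the singleton clause (p4'), p4 = 0.
From the singleton clause (p3), p3 = 1.
From the singleton clause (p5), p5 = 1.
From the singleton clause (p2), p2 = 1.
From the singleton clause (p1), p1 = 1.
From the singleton clause (p6), p6 = 1.
Every clause now holds.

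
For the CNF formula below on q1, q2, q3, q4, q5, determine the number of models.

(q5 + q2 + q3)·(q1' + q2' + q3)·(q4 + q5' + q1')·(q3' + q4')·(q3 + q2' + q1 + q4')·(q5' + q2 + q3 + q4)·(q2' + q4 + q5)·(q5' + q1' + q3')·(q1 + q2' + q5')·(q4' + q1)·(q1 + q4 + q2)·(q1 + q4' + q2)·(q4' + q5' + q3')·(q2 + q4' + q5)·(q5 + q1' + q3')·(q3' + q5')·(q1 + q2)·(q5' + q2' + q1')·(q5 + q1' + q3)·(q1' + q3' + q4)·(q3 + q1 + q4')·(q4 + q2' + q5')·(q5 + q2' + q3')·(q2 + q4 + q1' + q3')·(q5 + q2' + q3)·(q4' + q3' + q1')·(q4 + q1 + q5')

There are 2^5 = 32 truth assignments over (q1, q2, q3, q4, q5).
Split on q2. With q2 = 1, the clauses containing q2 are satisfied and q2' drops from the rest; 0 of the 2^4 = 16 assignments to the other variables satisfy what remains.
With q2 = 0, by the same count on the reduced clause set, 1 assignment works.
(One model: q1=T, q2=F, q3=F, q4=T, q5=T.)
Total: 0 + 1 = 1.

1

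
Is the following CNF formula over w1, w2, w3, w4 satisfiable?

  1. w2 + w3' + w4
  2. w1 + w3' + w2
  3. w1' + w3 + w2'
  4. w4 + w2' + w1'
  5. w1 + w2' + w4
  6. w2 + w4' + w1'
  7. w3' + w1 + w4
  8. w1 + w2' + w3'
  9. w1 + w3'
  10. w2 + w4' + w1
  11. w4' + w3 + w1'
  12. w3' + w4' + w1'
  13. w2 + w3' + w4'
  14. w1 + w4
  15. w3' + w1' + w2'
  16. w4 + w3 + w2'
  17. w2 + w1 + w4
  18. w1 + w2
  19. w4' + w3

Suppose w1 = 1.
Suppose w3 = 0.
From the singleton clause (w2'), w2 = 0.
From the singleton clause (w4'), w4 = 0.
This assignment satisfies each clause.
A satisfying assignment: w1 ↦ 1; w2 ↦ 0; w3 ↦ 0; w4 ↦ 0.

Satisfiable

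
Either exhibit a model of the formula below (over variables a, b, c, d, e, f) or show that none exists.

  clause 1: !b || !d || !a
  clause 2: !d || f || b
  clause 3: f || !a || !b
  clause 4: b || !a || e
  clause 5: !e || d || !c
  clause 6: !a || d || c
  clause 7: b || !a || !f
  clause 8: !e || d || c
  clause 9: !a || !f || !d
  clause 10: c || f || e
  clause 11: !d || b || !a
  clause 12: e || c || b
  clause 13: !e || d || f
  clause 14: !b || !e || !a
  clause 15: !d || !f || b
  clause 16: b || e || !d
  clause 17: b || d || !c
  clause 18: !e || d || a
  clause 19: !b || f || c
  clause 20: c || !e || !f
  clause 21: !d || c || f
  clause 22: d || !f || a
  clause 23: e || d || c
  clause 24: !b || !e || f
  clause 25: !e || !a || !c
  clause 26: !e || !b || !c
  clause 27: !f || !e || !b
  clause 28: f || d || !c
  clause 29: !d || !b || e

a ↦ true, b ↦ true, c ↦ true, d ↦ false, e ↦ false, f ↦ true

Branch on b: set b = true.
Branch on d: set d = false.
Branch on f: set f = true.
(a) alone gives a = true.
(c) alone gives c = true.
(!e) alone gives e = false.
All clauses are satisfied.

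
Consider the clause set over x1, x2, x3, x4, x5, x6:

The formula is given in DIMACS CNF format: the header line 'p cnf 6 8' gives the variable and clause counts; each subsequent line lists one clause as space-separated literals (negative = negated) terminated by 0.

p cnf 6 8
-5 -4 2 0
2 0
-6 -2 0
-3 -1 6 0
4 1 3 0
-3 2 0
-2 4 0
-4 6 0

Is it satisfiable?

Unit clause (x2) forces x2 = True.
Unit clause (¬x6) forces x6 = False.
Unit clause (x4) forces x4 = True.
Now (¬x4) is unsatisfied and unit — conflict.
No assignment satisfies every clause.

No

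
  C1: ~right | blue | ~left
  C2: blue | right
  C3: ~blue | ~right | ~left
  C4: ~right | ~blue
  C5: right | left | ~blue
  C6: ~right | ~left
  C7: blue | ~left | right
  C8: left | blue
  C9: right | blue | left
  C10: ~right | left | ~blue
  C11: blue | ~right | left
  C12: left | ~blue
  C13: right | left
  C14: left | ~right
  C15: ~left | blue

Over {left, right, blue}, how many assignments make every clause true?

1

There are 2^3 = 8 truth assignments over (left, right, blue).
Check each against the 15 clauses (columns in the order left, right, blue):
  F F F  ✗ fails (blue | right)
  F F T  ✗ fails (right | left | ~blue)
  F T F  ✗ fails (left | blue)
  F T T  ✗ fails (~right | ~blue)
  T F F  ✗ fails (blue | right)
  T F T  ✓ satisfies all
  T T F  ✗ fails (~right | blue | ~left)
  T T T  ✗ fails (~blue | ~right | ~left)
1 of the 8 rows is a model.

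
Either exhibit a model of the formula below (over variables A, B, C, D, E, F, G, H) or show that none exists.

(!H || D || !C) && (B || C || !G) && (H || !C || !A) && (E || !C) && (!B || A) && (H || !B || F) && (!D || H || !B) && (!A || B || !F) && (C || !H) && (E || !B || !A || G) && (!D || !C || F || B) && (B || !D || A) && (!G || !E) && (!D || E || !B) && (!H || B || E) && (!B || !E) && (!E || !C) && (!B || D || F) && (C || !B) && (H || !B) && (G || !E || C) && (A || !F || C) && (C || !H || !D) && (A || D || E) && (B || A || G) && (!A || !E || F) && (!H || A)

A ↦ true; B ↦ false; C ↦ false; D ↦ false; E ↦ false; F ↦ false; G ↦ false; H ↦ false

Branch on E: set E = false.
From the singleton clause (!C), C = false.
From the singleton clause (!H), H = false.
From the singleton clause (!B), B = false.
From the singleton clause (!G), G = false.
From the singleton clause (A), A = true.
From the singleton clause (!F), F = false.
No clause remains; D is free.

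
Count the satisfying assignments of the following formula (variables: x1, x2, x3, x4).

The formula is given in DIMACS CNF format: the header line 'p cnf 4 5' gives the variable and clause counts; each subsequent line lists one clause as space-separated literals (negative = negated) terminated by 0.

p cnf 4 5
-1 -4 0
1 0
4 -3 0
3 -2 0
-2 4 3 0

There are 2^4 = 16 truth assignments over (x1, x2, x3, x4).
Check each against the 5 clauses (columns in the order x1, x2, x3, x4):
  F F F F  ✗ fails (x1)
  F F F T  ✗ fails (x1)
  F F T F  ✗ fails (x1)
  F F T T  ✗ fails (x1)
  F T F F  ✗ fails (x1)
  F T F T  ✗ fails (x1)
  F T T F  ✗ fails (x1)
  F T T T  ✗ fails (x1)
  T F F F  ✓ satisfies all
  T F F T  ✗ fails (¬x1 ∨ ¬x4)
  T F T F  ✗ fails (x4 ∨ ¬x3)
  T F T T  ✗ fails (¬x1 ∨ ¬x4)
  T T F F  ✗ fails (x3 ∨ ¬x2)
  T T F T  ✗ fails (¬x1 ∨ ¬x4)
  T T T F  ✗ fails (x4 ∨ ¬x3)
  T T T T  ✗ fails (¬x1 ∨ ¬x4)
1 of the 16 rows is a model.

1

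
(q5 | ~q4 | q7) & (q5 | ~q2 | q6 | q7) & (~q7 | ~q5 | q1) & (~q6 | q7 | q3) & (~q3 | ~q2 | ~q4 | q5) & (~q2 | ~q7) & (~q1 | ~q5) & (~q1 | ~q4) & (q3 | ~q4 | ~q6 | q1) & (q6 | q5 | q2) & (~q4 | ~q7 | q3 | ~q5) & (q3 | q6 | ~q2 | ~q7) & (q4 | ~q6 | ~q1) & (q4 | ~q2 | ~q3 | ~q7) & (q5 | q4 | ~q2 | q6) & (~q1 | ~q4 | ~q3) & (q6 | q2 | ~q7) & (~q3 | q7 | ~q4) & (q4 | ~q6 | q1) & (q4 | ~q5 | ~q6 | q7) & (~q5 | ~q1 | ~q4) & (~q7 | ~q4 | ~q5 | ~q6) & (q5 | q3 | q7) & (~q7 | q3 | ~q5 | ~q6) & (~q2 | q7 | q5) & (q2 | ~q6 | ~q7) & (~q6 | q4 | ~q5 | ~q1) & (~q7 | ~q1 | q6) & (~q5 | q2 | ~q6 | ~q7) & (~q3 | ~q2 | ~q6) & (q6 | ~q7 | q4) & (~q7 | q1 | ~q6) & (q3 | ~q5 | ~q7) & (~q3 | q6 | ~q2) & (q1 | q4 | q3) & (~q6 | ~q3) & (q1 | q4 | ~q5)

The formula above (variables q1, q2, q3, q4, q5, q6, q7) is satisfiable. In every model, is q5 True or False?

Suppose q5 = 0.
Suppose q4 = 0.
Suppose q2 = 0.
Unit clause (q6) forces q6 = 1.
Unit clause (~q1) forces q1 = 0.
That conflicts with the unit clause (q1).
Backtrack on q2: now try q2 = 1.
Unit clause (~q7) forces q7 = 0.
That conflicts with the unit clause (q7).
Either choice for q2 ends in contradiction.
Backtrack on q4: now try q4 = 1.
Unit clause (q7) forces q7 = 1.
Unit clause (~q2) forces q2 = 0.
Unit clause (~q1) forces q1 = 0.
Unit clause (q6) forces q6 = 1.
That conflicts with the unit clause (~q6).
Either choice for q4 ends in contradiction.
So every satisfying assignment has q5 = True.

True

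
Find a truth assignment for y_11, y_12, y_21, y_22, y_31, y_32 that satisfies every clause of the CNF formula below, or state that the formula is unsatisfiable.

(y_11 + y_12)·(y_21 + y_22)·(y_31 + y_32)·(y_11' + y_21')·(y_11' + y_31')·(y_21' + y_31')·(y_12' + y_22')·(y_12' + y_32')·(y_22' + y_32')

Suppose y_11 = 1.
From the singleton clause (y_21'), y_21 = 0.
From the singleton clause (y_22), y_22 = 1.
From the singleton clause (y_31'), y_31 = 0.
From the singleton clause (y_32), y_32 = 1.
That conflicts with the unit clause (y_32').
So y_11 must be the other value — set y_11 = 0.
From the singleton clause (y_12), y_12 = 1.
From the singleton clause (y_22'), y_22 = 0.
From the singleton clause (y_21), y_21 = 1.
From the singleton clause (y_31'), y_31 = 0.
From the singleton clause (y_32), y_32 = 1.
That conflicts with the unit clause (y_32').
Both values of y_11 lead to a conflict.

UNSATISFIABLE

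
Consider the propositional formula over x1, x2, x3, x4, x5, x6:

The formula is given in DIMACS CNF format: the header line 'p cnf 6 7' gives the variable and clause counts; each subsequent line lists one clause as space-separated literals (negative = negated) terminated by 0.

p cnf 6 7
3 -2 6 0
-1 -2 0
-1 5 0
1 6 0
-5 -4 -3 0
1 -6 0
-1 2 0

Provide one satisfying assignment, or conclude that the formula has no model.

UNSATISFIABLE

Case x1 = False:
Unit clause (x6) forces x6 = True.
Now (¬x6) is unsatisfied and unit — conflict.
Undo x1 and try x1 = True.
Unit clause (¬x2) forces x2 = False.
Now (x2) is unsatisfied and unit — conflict.
Either choice for x1 ends in contradiction.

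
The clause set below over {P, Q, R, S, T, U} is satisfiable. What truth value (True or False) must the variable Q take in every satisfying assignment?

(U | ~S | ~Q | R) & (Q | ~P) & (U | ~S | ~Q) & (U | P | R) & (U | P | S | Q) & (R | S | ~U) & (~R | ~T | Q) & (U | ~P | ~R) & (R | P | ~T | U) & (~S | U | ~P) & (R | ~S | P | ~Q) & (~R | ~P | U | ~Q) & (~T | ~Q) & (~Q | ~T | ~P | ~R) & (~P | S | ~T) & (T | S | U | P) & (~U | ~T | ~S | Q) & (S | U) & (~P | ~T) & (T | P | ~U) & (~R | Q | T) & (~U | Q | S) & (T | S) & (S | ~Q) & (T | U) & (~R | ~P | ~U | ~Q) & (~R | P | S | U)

Suppose Q = 0.
(~P) alone gives P = 0.
Branch on U: set U = 1.
(T) alone gives T = 1.
(~R) alone gives R = 0.
(S) alone gives S = 1.
That conflicts with the unit clause (~S).
Undo U and try U = 0.
(R) alone gives R = 1.
(S) alone gives S = 1.
(~T) alone gives T = 0.
That conflicts with the unit clause (T).
Both values of U lead to a conflict.
So every satisfying assignment has Q = True.

True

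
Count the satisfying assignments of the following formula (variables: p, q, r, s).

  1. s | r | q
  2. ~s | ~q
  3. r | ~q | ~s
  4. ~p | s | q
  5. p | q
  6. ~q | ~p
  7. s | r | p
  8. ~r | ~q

2

There are 2^4 = 16 truth assignments over (p, q, r, s).
Check each against the 8 clauses (columns in the order p, q, r, s):
  F F F F  ✗ fails (s | r | q)
  F F F T  ✗ fails (p | q)
  F F T F  ✗ fails (p | q)
  F F T T  ✗ fails (p | q)
  F T F F  ✗ fails (s | r | p)
  F T F T  ✗ fails (~s | ~q)
  F T T F  ✗ fails (~r | ~q)
  F T T T  ✗ fails (~s | ~q)
  T F F F  ✗ fails (s | r | q)
  T F F T  ✓ satisfies all
  T F T F  ✗ fails (~p | s | q)
  T F T T  ✓ satisfies all
  T T F F  ✗ fails (~q | ~p)
  T T F T  ✗ fails (~s | ~q)
  T T T F  ✗ fails (~q | ~p)
  T T T T  ✗ fails (~s | ~q)
2 of the 16 rows are models.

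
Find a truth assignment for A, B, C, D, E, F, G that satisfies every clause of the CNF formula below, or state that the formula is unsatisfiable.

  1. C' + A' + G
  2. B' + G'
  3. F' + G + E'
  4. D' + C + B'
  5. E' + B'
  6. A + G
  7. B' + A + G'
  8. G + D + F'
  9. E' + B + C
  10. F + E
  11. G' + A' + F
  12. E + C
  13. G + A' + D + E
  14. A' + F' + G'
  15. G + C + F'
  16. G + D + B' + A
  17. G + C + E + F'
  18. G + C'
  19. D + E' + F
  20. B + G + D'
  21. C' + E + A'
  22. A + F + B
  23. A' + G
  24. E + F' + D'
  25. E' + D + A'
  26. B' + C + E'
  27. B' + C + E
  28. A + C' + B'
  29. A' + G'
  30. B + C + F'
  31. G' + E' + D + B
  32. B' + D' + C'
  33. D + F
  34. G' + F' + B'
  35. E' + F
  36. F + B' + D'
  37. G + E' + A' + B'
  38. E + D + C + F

Case B = 0:
Case A = 0:
The clause (G) is unit, so G = 1.
The clause (F) is unit, so F = 1.
The clause (C) is unit, so C = 1.
Case E = 0:
The clause (D') is unit, so D = 0.
This assignment satisfies each clause.

A ↦ 0,  B ↦ 0,  C ↦ 1,  D ↦ 0,  E ↦ 0,  F ↦ 1,  G ↦ 1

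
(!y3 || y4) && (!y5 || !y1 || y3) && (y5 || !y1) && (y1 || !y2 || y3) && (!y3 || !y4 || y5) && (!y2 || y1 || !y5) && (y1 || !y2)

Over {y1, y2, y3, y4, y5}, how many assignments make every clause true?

There are 2^5 = 32 truth assignments over (y1, y2, y3, y4, y5).
Split on y1. With y1 = true, the clauses containing y1 are satisfied and !y1 drops from the rest; 2 of the 2^4 = 16 assignments to the other variables satisfy what remains.
With y1 = false, by the same count on the reduced clause set, 5 assignments work.
(One model: y1=F, y2=F, y3=F, y4=F, y5=F.)
Total: 2 + 5 = 7.

7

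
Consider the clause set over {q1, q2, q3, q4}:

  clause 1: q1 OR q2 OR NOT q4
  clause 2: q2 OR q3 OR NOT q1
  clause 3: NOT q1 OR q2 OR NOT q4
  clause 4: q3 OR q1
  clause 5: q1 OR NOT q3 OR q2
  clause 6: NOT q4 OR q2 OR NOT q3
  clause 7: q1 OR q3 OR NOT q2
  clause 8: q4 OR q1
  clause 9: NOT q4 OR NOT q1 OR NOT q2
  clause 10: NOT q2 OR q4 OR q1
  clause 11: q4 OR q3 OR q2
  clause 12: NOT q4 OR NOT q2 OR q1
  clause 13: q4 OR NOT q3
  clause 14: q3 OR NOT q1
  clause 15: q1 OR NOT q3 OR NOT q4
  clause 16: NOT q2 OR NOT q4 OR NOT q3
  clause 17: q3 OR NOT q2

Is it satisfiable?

Suppose q3 = true.
(q4) alone gives q4 = true.
(q2) alone gives q2 = true.
Now (NOT q2) is unsatisfied and unit — conflict.
Undo q3 and try q3 = false.
(q1) alone gives q1 = true.
Now (NOT q1) is unsatisfied and unit — conflict.
Neither q3 = true nor q3 = false works.
No assignment satisfies every clause.

Unsatisfiable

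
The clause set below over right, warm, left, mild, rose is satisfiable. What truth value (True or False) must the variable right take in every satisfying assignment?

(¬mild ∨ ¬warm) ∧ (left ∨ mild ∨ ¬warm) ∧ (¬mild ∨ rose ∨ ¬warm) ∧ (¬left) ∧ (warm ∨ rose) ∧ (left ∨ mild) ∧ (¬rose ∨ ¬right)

Suppose right = True.
(¬left) alone gives left = False.
(mild) alone gives mild = True.
(¬warm) alone gives warm = False.
(rose) alone gives rose = True.
Now (¬rose) is unsatisfied and unit — conflict.
So every satisfying assignment has right = False.

False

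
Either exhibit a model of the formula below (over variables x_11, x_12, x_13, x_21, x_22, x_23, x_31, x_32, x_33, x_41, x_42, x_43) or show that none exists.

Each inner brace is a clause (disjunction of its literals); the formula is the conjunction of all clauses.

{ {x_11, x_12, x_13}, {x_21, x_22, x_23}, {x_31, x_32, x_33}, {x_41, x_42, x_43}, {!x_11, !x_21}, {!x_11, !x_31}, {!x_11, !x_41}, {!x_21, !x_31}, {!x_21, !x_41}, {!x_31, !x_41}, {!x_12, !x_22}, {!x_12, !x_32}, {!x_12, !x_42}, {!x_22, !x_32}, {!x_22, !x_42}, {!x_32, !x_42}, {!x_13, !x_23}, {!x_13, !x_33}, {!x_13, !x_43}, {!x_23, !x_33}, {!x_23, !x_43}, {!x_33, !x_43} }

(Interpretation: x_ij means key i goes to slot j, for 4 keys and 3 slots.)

Try x_11 = false.
Try x_12 = true.
Unit clause (!x_22) forces x_22 = false.
Unit clause (!x_32) forces x_32 = false.
Unit clause (!x_42) forces x_42 = false.
Try x_21 = true.
Unit clause (!x_31) forces x_31 = false.
Unit clause (x_33) forces x_33 = true.
Unit clause (!x_41) forces x_41 = false.
Unit clause (x_43) forces x_43 = true.
That conflicts with the unit clause (!x_43).
That branch fails; take x_21 = false instead.
Unit clause (x_23) forces x_23 = true.
Unit clause (!x_13) forces x_13 = false.
Unit clause (!x_33) forces x_33 = false.
Unit clause (x_31) forces x_31 = true.
Unit clause (!x_41) forces x_41 = false.
Unit clause (x_43) forces x_43 = true.
That conflicts with the unit clause (!x_43).
Both values of x_21 lead to a conflict.
That branch fails; take x_12 = false instead.
Unit clause (x_13) forces x_13 = true.
Unit clause (!x_23) forces x_23 = false.
Unit clause (!x_33) forces x_33 = false.
Unit clause (!x_43) forces x_43 = false.
Try x_21 = true.
Unit clause (!x_31) forces x_31 = false.
Unit clause (x_32) forces x_32 = true.
Unit clause (!x_41) forces x_41 = false.
Unit clause (x_42) forces x_42 = true.
That conflicts with the unit clause (!x_42).
That branch fails; take x_21 = false instead.
Unit clause (x_22) forces x_22 = true.
Unit clause (!x_32) forces x_32 = false.
Unit clause (x_31) forces x_31 = true.
Unit clause (!x_41) forces x_41 = false.
Unit clause (x_42) forces x_42 = true.
That conflicts with the unit clause (!x_42).
Both values of x_21 lead to a conflict.
Both values of x_12 lead to a conflict.
That branch fails; take x_11 = true instead.
Unit clause (!x_21) forces x_21 = false.
Unit clause (!x_31) forces x_31 = false.
Unit clause (!x_41) forces x_41 = false.
Try x_22 = true.
Unit clause (!x_12) forces x_12 = false.
Unit clause (!x_32) forces x_32 = false.
Unit clause (x_33) forces x_33 = true.
Unit clause (!x_42) forces x_42 = false.
Unit clause (x_43) forces x_43 = true.
That conflicts with the unit clause (!x_43).
That branch fails; take x_22 = false instead.
Unit clause (x_23) forces x_23 = true.
Unit clause (!x_13) forces x_13 = false.
Unit clause (!x_33) forces x_33 = false.
Unit clause (x_32) forces x_32 = true.
Unit clause (!x_12) forces x_12 = false.
Unit clause (!x_42) forces x_42 = false.
Unit clause (x_43) forces x_43 = true.
That conflicts with the unit clause (!x_43).
Both values of x_22 lead to a conflict.
Both values of x_11 lead to a conflict.

UNSATISFIABLE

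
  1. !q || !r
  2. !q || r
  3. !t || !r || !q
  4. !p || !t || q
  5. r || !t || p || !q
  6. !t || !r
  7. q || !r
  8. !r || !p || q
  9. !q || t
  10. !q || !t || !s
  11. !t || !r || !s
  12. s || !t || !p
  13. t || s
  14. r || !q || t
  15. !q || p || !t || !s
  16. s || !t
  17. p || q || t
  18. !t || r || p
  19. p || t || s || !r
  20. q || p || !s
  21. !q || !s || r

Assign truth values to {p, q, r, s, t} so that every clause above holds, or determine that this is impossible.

Try q = false.
Unit clause (!r) forces r = false.
Try p = true.
Unit clause (!t) forces t = false.
Unit clause (s) forces s = true.
Every clause now holds.

p=true,  q=false,  r=false,  s=true,  t=false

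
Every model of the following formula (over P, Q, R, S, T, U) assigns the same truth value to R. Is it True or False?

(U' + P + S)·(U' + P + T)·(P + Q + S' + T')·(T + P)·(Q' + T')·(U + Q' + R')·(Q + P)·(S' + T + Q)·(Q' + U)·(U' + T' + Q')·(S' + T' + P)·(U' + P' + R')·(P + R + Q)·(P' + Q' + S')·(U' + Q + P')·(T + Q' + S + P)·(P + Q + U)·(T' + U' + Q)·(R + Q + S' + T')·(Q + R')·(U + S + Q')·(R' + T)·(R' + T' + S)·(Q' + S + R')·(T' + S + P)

Suppose R = 1.
From the singleton clause (Q), Q = 1.
From the singleton clause (T'), T = 0.
Now (T) is unsatisfied and unit — conflict.
So every satisfying assignment has R = False.

False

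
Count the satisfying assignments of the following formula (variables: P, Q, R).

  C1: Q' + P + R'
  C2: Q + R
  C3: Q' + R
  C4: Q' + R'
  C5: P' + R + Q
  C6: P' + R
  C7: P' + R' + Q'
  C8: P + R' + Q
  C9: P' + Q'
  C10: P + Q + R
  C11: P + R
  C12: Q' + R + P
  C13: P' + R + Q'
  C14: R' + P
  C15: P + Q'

1

There are 2^3 = 8 truth assignments over (P, Q, R).
Split on Q. With Q = 1, the clauses containing Q are satisfied and Q' drops from the rest; 0 of the 2^2 = 4 assignments to the other variables satisfy what remains.
With Q = 0, by the same count on the reduced clause set, 1 assignment works.
(One model: P=T, Q=F, R=T.)
Total: 0 + 1 = 1.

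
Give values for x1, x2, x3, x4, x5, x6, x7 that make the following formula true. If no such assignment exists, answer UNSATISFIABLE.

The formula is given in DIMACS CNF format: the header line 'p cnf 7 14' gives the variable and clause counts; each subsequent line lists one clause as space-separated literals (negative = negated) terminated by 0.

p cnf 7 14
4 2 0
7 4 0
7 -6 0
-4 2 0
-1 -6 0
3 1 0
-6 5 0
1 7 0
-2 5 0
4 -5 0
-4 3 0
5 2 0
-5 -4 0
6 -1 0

Branch on x4: set x4 = True.
Unit clause (x2) forces x2 = True.
Unit clause (x5) forces x5 = True.
That conflicts with the unit clause (¬x5).
So x4 must be the other value — set x4 = False.
Unit clause (x2) forces x2 = True.
Unit clause (x7) forces x7 = True.
Unit clause (x5) forces x5 = True.
That conflicts with the unit clause (¬x5).
Both values of x4 lead to a conflict.

UNSATISFIABLE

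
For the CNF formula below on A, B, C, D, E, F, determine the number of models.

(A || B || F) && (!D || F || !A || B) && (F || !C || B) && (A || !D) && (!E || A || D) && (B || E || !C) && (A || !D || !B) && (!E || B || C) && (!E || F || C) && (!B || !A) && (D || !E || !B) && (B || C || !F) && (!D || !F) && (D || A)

2

There are 2^6 = 64 truth assignments over (A, B, C, D, E, F).
Split on B. With B = true, the clauses containing B are satisfied and !B drops from the rest; 0 of the 2^5 = 32 assignments to the other variables satisfy what remains.
With B = false, by the same count on the reduced clause set, 2 assignments work.
(One model: A=T, B=F, C=F, D=F, E=F, F=F.)
Total: 0 + 2 = 2.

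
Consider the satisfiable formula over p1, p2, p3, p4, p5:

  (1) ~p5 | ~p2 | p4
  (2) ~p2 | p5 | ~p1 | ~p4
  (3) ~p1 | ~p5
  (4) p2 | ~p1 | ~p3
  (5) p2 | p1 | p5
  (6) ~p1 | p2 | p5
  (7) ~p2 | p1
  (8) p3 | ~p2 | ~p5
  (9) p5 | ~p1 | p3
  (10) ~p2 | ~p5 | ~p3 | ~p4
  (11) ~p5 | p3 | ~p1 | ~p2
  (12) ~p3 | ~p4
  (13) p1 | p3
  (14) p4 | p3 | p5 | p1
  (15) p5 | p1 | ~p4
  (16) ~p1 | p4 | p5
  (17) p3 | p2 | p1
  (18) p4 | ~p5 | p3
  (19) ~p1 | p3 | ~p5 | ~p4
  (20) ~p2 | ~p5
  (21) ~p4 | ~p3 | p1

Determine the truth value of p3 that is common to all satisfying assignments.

Suppose p3 = 0.
From the singleton clause (p1), p1 = 1.
From the singleton clause (~p5), p5 = 0.
That conflicts with the unit clause (p5).
So every satisfying assignment has p3 = True.

True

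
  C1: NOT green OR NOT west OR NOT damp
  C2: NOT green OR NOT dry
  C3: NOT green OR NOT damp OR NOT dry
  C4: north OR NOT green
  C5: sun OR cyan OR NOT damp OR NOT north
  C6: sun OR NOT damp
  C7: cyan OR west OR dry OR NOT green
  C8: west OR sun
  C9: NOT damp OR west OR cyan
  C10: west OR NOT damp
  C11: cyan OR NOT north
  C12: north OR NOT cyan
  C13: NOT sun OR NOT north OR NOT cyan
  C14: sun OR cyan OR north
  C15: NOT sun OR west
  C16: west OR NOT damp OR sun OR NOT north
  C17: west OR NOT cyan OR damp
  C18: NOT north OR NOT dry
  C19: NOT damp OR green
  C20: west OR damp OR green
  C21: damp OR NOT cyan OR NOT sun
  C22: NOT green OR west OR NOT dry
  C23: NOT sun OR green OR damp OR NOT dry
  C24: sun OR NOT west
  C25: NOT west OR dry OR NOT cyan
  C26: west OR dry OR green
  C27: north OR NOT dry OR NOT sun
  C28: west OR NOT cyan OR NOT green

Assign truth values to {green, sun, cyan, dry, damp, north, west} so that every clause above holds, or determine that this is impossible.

Branch on green: set green = false.
The clause (NOT damp) is unit, so damp = false.
The clause (west) is unit, so west = true.
The clause (sun) is unit, so sun = true.
The clause (NOT cyan) is unit, so cyan = false.
The clause (NOT north) is unit, so north = false.
The clause (NOT dry) is unit, so dry = false.
This assignment satisfies each clause.

green ↦ false, sun ↦ true, cyan ↦ false, dry ↦ false, damp ↦ false, north ↦ false, west ↦ true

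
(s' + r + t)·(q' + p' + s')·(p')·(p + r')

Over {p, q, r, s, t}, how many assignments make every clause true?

6

There are 2^5 = 32 truth assignments over (p, q, r, s, t).
Split on t. With t = 1, the clauses containing t are satisfied and t' drops from the rest; 4 of the 2^4 = 16 assignments to the other variables satisfy what remains.
With t = 0, by the same count on the reduced clause set, 2 assignments work.
(One model: p=F, q=F, r=F, s=F, t=F.)
Total: 4 + 2 = 6.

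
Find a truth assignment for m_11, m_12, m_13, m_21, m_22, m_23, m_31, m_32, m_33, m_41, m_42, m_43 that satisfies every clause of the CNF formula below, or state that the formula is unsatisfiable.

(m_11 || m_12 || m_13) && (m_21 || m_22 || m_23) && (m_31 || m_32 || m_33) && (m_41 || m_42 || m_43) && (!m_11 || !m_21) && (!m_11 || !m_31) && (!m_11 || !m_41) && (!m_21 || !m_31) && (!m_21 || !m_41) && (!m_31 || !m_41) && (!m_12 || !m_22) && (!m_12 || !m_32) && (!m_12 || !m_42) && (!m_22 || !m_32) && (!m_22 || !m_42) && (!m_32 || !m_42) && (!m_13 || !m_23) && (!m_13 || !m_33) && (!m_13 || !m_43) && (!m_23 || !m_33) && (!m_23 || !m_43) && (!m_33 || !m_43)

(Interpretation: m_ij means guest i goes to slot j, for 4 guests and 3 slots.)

Suppose m_11 = false.
Suppose m_12 = true.
Unit clause (!m_22) forces m_22 = false.
Unit clause (!m_32) forces m_32 = false.
Unit clause (!m_42) forces m_42 = false.
Suppose m_21 = true.
Unit clause (!m_31) forces m_31 = false.
Unit clause (m_33) forces m_33 = true.
Unit clause (!m_41) forces m_41 = false.
Unit clause (m_43) forces m_43 = true.
Now (!m_43) is unsatisfied and unit — conflict.
Undo m_21 and try m_21 = false.
Unit clause (m_23) forces m_23 = true.
Unit clause (!m_13) forces m_13 = false.
Unit clause (!m_33) forces m_33 = false.
Unit clause (m_31) forces m_31 = true.
Unit clause (!m_41) forces m_41 = false.
Unit clause (m_43) forces m_43 = true.
Now (!m_43) is unsatisfied and unit — conflict.
Neither m_21 = true nor m_21 = false works.
Undo m_12 and try m_12 = false.
Unit clause (m_13) forces m_13 = true.
Unit clause (!m_23) forces m_23 = false.
Unit clause (!m_33) forces m_33 = false.
Unit clause (!m_43) forces m_43 = false.
Suppose m_21 = true.
Unit clause (!m_31) forces m_31 = false.
Unit clause (m_32) forces m_32 = true.
Unit clause (!m_41) forces m_41 = false.
Unit clause (m_42) forces m_42 = true.
Now (!m_42) is unsatisfied and unit — conflict.
Undo m_21 and try m_21 = false.
Unit clause (m_22) forces m_22 = true.
Unit clause (!m_32) forces m_32 = false.
Unit clause (m_31) forces m_31 = true.
Unit clause (!m_41) forces m_41 = false.
Unit clause (m_42) forces m_42 = true.
Now (!m_42) is unsatisfied and unit — conflict.
Neither m_21 = true nor m_21 = false works.
Neither m_12 = true nor m_12 = false works.
Undo m_11 and try m_11 = true.
Unit clause (!m_21) forces m_21 = false.
Unit clause (!m_31) forces m_31 = false.
Unit clause (!m_41) forces m_41 = false.
Suppose m_22 = true.
Unit clause (!m_12) forces m_12 = false.
Unit clause (!m_32) forces m_32 = false.
Unit clause (m_33) forces m_33 = true.
Unit clause (!m_42) forces m_42 = false.
Unit clause (m_43) forces m_43 = true.
Now (!m_43) is unsatisfied and unit — conflict.
Undo m_22 and try m_22 = false.
Unit clause (m_23) forces m_23 = true.
Unit clause (!m_13) forces m_13 = false.
Unit clause (!m_33) forces m_33 = false.
Unit clause (m_32) forces m_32 = true.
Unit clause (!m_12) forces m_12 = false.
Unit clause (!m_42) forces m_42 = false.
Unit clause (m_43) forces m_43 = true.
Now (!m_43) is unsatisfied and unit — conflict.
Neither m_22 = true nor m_22 = false works.
Neither m_11 = true nor m_11 = false works.

UNSATISFIABLE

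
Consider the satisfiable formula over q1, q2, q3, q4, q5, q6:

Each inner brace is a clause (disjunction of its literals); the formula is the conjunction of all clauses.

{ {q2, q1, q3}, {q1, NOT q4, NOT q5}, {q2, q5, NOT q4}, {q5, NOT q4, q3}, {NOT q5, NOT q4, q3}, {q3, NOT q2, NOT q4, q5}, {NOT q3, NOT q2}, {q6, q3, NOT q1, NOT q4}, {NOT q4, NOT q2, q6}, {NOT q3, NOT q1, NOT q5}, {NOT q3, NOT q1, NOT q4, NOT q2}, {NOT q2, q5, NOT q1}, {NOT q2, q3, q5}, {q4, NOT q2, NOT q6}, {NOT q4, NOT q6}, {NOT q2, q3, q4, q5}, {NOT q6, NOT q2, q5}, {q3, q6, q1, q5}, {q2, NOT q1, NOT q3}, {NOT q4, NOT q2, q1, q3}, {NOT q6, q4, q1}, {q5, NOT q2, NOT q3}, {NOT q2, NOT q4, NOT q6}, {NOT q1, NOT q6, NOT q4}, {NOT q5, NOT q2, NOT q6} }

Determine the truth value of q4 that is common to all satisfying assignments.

False

Suppose q4 = true.
From the singleton clause (NOT q6), q6 = false.
From the singleton clause (NOT q2), q2 = false.
From the singleton clause (q5), q5 = true.
From the singleton clause (q1), q1 = true.
From the singleton clause (q3), q3 = true.
That conflicts with the unit clause (NOT q3).
So every satisfying assignment has q4 = False.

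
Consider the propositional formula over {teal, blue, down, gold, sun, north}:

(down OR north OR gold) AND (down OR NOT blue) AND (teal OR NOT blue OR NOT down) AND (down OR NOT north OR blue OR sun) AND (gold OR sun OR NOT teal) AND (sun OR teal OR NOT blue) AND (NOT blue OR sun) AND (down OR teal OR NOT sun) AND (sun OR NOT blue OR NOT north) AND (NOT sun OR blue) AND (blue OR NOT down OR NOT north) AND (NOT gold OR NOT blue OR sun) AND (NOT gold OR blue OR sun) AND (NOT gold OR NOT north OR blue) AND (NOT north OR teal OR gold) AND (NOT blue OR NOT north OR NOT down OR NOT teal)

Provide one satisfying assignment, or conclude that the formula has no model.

teal=false,  blue=false,  down=true,  gold=false,  sun=false,  north=false

Try down = true.
Try teal = false.
(NOT blue) alone gives blue = false.
(NOT sun) alone gives sun = false.
(NOT north) alone gives north = false.
(NOT gold) alone gives gold = false.
This assignment satisfies each clause.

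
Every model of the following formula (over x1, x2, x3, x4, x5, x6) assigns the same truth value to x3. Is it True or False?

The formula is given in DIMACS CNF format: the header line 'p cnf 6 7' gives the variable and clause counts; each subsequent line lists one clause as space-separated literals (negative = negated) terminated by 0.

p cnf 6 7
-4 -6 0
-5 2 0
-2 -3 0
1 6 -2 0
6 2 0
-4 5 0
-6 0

False

Suppose x3 = True.
From the singleton clause (¬x2), x2 = False.
From the singleton clause (¬x5), x5 = False.
From the singleton clause (x6), x6 = True.
Now (¬x6) is unsatisfied and unit — conflict.
So every satisfying assignment has x3 = False.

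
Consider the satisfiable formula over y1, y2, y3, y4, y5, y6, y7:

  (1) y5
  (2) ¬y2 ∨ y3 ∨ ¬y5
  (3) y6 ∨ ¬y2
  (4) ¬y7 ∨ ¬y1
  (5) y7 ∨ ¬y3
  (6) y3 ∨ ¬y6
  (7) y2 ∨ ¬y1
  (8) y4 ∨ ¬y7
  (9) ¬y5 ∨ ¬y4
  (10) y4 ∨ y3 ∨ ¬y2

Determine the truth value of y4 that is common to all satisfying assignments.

Suppose y4 = True.
Unit clause (y5) forces y5 = True.
But (¬y5) is also a unit clause — contradiction.
So every satisfying assignment has y4 = False.

False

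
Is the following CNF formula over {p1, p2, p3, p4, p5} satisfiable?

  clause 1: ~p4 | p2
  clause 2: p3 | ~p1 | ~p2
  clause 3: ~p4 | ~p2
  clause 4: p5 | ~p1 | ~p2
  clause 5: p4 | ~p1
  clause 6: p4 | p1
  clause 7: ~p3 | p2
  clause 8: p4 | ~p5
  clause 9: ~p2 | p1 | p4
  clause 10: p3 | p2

Unsatisfiable

Case p4 = 0:
From the singleton clause (~p1), p1 = 0.
Now (p1) is unsatisfied and unit — conflict.
So p4 must be the other value — set p4 = 1.
From the singleton clause (p2), p2 = 1.
Now (~p2) is unsatisfied and unit — conflict.
Either choice for p4 ends in contradiction.
No assignment satisfies every clause.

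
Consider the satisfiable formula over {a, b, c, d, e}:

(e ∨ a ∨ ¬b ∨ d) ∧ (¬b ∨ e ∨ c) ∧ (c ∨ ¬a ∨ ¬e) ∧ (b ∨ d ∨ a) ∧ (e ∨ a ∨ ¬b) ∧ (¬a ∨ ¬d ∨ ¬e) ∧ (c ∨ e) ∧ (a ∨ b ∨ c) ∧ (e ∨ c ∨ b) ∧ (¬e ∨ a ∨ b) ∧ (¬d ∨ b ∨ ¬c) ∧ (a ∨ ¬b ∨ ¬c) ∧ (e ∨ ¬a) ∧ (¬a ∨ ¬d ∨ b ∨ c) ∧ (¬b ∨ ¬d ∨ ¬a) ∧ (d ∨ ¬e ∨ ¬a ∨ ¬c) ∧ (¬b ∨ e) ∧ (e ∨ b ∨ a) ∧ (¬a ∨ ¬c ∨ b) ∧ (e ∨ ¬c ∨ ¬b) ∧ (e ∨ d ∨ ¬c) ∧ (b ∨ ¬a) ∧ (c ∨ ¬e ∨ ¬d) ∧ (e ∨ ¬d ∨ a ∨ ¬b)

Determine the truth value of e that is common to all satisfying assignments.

Suppose e = False.
Unit clause (c) forces c = True.
Unit clause (¬a) forces a = False.
Unit clause (¬b) forces b = False.
Now (b) is unsatisfied and unit — conflict.
So every satisfying assignment has e = True.

True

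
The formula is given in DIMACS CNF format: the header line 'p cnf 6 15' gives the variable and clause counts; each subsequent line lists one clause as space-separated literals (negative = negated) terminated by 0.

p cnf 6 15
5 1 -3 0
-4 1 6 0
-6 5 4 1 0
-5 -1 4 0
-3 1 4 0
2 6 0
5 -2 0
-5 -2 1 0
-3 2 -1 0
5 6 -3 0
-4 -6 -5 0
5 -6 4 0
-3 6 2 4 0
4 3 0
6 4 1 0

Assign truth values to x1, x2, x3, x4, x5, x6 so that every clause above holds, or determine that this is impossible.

Case x2 = False:
The clause (x6) is unit, so x6 = True.
Case x3 = False:
The clause (x4) is unit, so x4 = True.
The clause (¬x5) is unit, so x5 = False.
No clause remains; x1 is free.

x1 ↦ True,  x2 ↦ False,  x3 ↦ False,  x4 ↦ True,  x5 ↦ False,  x6 ↦ True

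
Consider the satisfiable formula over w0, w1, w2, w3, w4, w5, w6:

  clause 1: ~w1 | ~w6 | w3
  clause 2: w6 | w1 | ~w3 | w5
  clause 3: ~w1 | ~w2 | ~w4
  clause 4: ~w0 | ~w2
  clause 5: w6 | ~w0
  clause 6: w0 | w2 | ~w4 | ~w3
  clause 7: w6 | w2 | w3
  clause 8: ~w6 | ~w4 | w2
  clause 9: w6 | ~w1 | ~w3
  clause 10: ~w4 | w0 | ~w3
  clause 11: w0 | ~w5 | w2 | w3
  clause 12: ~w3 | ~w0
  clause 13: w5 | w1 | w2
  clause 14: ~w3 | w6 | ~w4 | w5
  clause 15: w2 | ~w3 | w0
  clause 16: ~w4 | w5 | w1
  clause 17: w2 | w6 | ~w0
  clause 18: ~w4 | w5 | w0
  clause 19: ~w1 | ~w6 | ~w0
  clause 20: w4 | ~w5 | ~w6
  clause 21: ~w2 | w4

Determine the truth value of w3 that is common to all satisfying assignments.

False

Suppose w3 = 1.
From the singleton clause (~w0), w0 = 0.
From the singleton clause (~w4), w4 = 0.
From the singleton clause (w2), w2 = 1.
That conflicts with the unit clause (~w2).
So every satisfying assignment has w3 = False.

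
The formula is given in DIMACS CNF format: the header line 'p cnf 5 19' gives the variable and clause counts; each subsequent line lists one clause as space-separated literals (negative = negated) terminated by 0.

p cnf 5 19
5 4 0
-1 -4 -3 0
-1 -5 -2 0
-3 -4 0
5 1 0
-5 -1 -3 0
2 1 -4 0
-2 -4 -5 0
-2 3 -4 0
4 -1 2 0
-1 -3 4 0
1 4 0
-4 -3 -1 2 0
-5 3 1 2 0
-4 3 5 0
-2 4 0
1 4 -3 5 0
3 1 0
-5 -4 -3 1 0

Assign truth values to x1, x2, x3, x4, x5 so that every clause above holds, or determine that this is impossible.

x1=True; x2=False; x3=False; x4=True; x5=True

Case x5 = True:
Case x1 = True:
From the singleton clause (¬x2), x2 = False.
From the singleton clause (¬x3), x3 = False.
From the singleton clause (x4), x4 = True.
Every clause now holds.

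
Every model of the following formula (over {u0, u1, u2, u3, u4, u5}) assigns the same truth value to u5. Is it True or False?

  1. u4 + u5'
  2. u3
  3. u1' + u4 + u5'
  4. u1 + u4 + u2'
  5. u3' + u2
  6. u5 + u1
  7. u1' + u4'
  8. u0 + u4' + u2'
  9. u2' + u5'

False

Suppose u5 = 1.
The clause (u4) is unit, so u4 = 1.
The clause (u3) is unit, so u3 = 1.
The clause (u2) is unit, so u2 = 1.
But (u2') is also a unit clause — contradiction.
So every satisfying assignment has u5 = False.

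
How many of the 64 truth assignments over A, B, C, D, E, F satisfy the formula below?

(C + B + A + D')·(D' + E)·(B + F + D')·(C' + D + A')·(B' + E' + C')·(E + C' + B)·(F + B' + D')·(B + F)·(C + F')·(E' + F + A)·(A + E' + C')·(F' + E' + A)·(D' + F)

There are 2^6 = 64 truth assignments over (A, B, C, D, E, F).
Split on D. With D = 1, the clauses containing D are satisfied and D' drops from the rest; 1 of the 2^5 = 32 assignments to the other variables satisfy what remains.
With D = 0, by the same count on the reduced clause set, 5 assignments work.
(One model: A=F, B=T, C=F, D=F, E=F, F=F.)
Total: 1 + 5 = 6.

6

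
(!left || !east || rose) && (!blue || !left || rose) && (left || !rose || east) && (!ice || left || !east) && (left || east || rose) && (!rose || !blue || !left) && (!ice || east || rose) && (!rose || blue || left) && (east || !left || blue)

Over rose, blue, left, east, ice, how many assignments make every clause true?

There are 2^5 = 32 truth assignments over (rose, blue, left, east, ice).
Split on ice. With ice = true, the clauses containing ice are satisfied and !ice drops from the rest; 1 of the 2^4 = 16 assignments to the other variables satisfy what remains.
With ice = false, by the same count on the reduced clause set, 4 assignments work.
Total: 1 + 4 = 5.

5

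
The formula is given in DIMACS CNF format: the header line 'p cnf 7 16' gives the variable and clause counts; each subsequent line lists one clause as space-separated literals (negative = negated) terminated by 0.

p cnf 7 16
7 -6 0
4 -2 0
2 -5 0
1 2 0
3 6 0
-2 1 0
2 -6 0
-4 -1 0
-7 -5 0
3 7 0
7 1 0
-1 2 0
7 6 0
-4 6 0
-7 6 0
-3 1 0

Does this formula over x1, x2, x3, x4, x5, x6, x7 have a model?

No, unsatisfiable

Case x7 = True:
From the singleton clause (¬x5), x5 = False.
From the singleton clause (x6), x6 = True.
From the singleton clause (x2), x2 = True.
From the singleton clause (x4), x4 = True.
From the singleton clause (x1), x1 = True.
Now (¬x1) is unsatisfied and unit — conflict.
That branch fails; take x7 = False instead.
From the singleton clause (¬x6), x6 = False.
Now (x6) is unsatisfied and unit — conflict.
Neither x7 = True nor x7 = False works.
No assignment satisfies every clause.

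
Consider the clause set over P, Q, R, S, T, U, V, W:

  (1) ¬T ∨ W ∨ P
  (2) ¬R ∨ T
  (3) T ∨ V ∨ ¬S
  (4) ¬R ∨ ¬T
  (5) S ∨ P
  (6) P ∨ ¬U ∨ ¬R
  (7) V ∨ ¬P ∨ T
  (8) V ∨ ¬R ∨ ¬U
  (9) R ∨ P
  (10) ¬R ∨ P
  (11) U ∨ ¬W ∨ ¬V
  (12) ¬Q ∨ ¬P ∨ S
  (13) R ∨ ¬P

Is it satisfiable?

No

Suppose R = False.
Unit clause (P) forces P = True.
But (¬P) is also a unit clause — contradiction.
So R must be the other value — set R = True.
Unit clause (T) forces T = True.
But (¬T) is also a unit clause — contradiction.
Both values of R lead to a conflict.
No assignment satisfies every clause.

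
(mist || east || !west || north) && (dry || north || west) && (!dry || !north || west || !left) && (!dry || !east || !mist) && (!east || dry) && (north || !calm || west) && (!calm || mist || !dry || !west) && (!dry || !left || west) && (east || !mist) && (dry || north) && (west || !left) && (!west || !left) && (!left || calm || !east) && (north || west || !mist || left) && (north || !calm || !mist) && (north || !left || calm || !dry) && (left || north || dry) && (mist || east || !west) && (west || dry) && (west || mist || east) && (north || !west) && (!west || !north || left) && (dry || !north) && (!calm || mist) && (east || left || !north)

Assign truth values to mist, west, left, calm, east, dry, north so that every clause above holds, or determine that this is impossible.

mist=false,  west=false,  left=false,  calm=false,  east=true,  dry=true,  north=true

Try east = true.
From the singleton clause (dry), dry = true.
From the singleton clause (!mist), mist = false.
From the singleton clause (!calm), calm = false.
From the singleton clause (!left), left = false.
Try north = true.
From the singleton clause (!west), west = false.
This assignment satisfies each clause.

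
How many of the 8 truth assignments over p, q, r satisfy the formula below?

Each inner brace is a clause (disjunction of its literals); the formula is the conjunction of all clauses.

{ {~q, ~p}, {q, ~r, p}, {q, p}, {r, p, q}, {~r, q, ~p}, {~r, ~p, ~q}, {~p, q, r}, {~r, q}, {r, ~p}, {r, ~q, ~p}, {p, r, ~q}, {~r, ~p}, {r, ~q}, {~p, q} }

1

There are 2^3 = 8 truth assignments over (p, q, r).
Check each against the 14 clauses (columns in the order p, q, r):
  F F F  ✗ fails (q | p)
  F F T  ✗ fails (q | ~r | p)
  F T F  ✗ fails (p | r | ~q)
  F T T  ✓ satisfies all
  T F F  ✗ fails (~p | q | r)
  T F T  ✗ fails (~r | q | ~p)
  T T F  ✗ fails (~q | ~p)
  T T T  ✗ fails (~q | ~p)
1 of the 8 rows is a model.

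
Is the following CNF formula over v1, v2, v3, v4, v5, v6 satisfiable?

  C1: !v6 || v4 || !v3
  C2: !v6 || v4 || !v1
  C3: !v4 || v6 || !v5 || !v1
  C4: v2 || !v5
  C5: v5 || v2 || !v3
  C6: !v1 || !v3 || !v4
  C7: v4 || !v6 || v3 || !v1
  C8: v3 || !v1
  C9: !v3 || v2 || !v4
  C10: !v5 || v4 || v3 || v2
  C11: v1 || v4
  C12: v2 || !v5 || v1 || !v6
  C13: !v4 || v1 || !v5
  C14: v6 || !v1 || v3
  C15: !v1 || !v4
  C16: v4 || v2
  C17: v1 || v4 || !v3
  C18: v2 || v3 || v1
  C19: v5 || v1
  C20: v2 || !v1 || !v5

Branch on v2: set v2 = true.
Branch on v3: set v3 = true.
Branch on v6: set v6 = false.
Branch on v1: set v1 = true.
From the singleton clause (!v4), v4 = false.
No clause remains; v5 is free.
A satisfying assignment: v1: true, v2: true, v3: true, v4: false, v5: true, v6: false.

Yes, satisfiable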